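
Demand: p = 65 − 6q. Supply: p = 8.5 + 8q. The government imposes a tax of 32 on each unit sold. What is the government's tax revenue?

Competitive equilibrium: 65 − 6q = 8.5 + 8q → q* = 4.0357, p* = 40.7857.
With the tax, the buyer price exceeds the seller price by 32: (65 − 6q) − (8.5 + 8q) = 32 → q' = 1.75.
Tax revenue = 32 × 1.75 = 56.

56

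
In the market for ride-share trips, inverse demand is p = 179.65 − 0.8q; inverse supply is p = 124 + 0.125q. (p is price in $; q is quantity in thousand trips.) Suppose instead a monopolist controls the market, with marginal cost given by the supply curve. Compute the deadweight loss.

$360.05 thousand

Competitive equilibrium: 179.65 − 0.8q = 124 + 0.125q → q* = 60.1622, p* = 131.5203.
Marginal revenue: MR = 179.65 − 1.6q. Set MR = MC: 179.65 − 1.6q = 124 + 0.125q → q_m = 32.2609.
Price p_m = 179.65 − 0.8·32.2609 = 153.8413; MC(q_m) = 124 + 0.125·32.2609 = 128.0326.
Competitive q* = 60.1622, so Δq = 27.9013; wedge = 153.8413 − 128.0326 = 25.8087.
Deadweight loss = ½ × 27.9013 × 25.8087 = $360.05 thousand.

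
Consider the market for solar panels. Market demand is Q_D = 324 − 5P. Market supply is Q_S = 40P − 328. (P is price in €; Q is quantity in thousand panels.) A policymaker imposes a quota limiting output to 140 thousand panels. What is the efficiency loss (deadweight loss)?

In inverse form: demand P = 64.8 − 0.2Q, supply P = 8.2 + 0.025Q.
Competitive equilibrium: 64.8 − 0.2Q = 8.2 + 0.025Q → Q* = 251.5556, P* = 14.4889.
At Q = 140: demand price = 64.8 − 0.2·140 = 36.8; supply price = 8.2 + 0.025·140 = 11.7.
ΔQ = 251.5556 − 140 = 111.5556; wedge = 36.8 − 11.7 = 25.1.
DWL = ½ × 111.5556 × 25.1 = €1400.02 thousand.

€1400.02 thousand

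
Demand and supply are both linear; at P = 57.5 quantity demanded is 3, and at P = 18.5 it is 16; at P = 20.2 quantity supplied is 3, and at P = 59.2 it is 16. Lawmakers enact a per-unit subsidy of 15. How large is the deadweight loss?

Demand slope = (18.5 − 57.5)/(16 − 3) = −3, so P = 66.5 − 3Q.
Supply slope = (59.2 − 20.2)/(16 − 3) = 3, so P = 11.2 + 3Q.
Competitive equilibrium: 66.5 − 3Q = 11.2 + 3Q → Q* = 9.2167, P* = 38.85.
The subsidy lowers effective supply by 15: P = 3Q − 3.8.
New quantity: 66.5 − 3Q = 3Q − 3.8 → Q' = 11.7167.
Overproduction ΔQ = 11.7167 − 9.2167 = 2.5; wedge = subsidy = 15.
DWL = ½ × 2.5 × 15 = 18.75.

18.75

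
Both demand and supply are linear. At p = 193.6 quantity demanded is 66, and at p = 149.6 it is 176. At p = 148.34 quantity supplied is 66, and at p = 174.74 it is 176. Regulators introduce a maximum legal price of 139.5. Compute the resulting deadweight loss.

3701.58

Demand slope = (149.6 − 193.6)/(176 − 66) = −0.4, so p = 220 − 0.4q.
Supply slope = (174.74 − 148.34)/(176 − 66) = 0.24, so p = 132.5 + 0.24q.
Competitive equilibrium: 220 − 0.4q = 132.5 + 0.24q → q* = 136.7188, p* = 165.3125.
At the ceiling p = 139.5, quantity supplied = (139.5 − 132.5)/0.24 = 29.1667.
Willingness to pay at q' = 29.1667: 220 − 0.4·29.1667 = 208.3333.
Δq = 136.7188 − 29.1667 = 107.5521; wedge = 208.3333 − 139.5 = 68.8333.
Deadweight loss = ½ × 107.5521 × 68.8333 = 3701.58.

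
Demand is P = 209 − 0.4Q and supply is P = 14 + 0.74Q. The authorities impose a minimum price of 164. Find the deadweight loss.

Competitive equilibrium: 209 − 0.4Q = 14 + 0.74Q → Q* = 171.0526, P* = 140.5789.
At the floor P = 164, quantity demanded = (209 − 164)/0.4 = 112.5.
Sellers' marginal cost at Q' = 112.5: 14 + 0.74·112.5 = 97.25.
ΔQ = 171.0526 − 112.5 = 58.5526; wedge = 164 − 97.25 = 66.75.
Welfare loss = ½ × 58.5526 × 66.75 = 1954.19.

1954.19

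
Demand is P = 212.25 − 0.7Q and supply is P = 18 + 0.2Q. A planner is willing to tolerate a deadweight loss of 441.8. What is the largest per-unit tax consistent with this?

Competitive equilibrium: 212.25 − 0.7Q = 18 + 0.2Q → Q* = 215.8333, P* = 61.1667.
A tax t gives ΔQ = t/0.9 and wedge t, so DWL = t²/1.8.
t²/1.8 = 441.8 → t² = 795.24 → t = 28.2.

28.2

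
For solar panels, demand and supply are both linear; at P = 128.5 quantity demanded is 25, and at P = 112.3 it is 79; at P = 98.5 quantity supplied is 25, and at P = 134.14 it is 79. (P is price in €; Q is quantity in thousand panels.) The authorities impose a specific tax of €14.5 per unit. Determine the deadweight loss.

€109.51 thousand

Demand slope = (112.3 − 128.5)/(79 − 25) = −0.3, so P = 136 − 0.3Q.
Supply slope = (134.14 − 98.5)/(79 − 25) = 0.66, so P = 82 + 0.66Q.
Competitive equilibrium: 136 − 0.3Q = 82 + 0.66Q → Q* = 56.25, P* = 119.125.
With the tax, the buyer price exceeds the seller price by 14.5: (136 − 0.3Q) − (82 + 0.66Q) = 14.5 → Q' = 41.1458.
ΔQ = 56.25 − 41.1458 = 15.1042; the wedge equals the tax, 14.5.
The triangle = ½ × 15.1042 × 14.5 = €109.51 thousand.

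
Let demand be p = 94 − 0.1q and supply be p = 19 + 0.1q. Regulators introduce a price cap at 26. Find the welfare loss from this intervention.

9302.50

Competitive equilibrium: 94 − 0.1q = 19 + 0.1q → q* = 375, p* = 56.5.
At the ceiling p = 26, quantity supplied = (26 − 19)/0.1 = 70.
Willingness to pay at q' = 70: 94 − 0.1·70 = 87.
Δq = 375 − 70 = 305; wedge = 87 − 26 = 61.
Welfare loss = ½ × 305 × 61 = 9302.50.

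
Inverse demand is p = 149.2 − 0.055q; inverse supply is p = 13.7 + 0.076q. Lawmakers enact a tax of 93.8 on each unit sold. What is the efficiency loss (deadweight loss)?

33581.83

Competitive equilibrium: 149.2 − 0.055q = 13.7 + 0.076q → q* = 1034.3511, p* = 92.3107.
With the tax, the buyer price exceeds the seller price by 93.8: (149.2 − 0.055q) − (13.7 + 0.076q) = 93.8 → q' = 318.3206.
Δq = 1034.3511 − 318.3206 = 716.0305; the wedge equals the tax, 93.8.
The triangle = ½ × 716.0305 × 93.8 = 33581.83.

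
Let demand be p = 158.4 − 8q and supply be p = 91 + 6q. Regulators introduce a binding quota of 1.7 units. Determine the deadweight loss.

Competitive equilibrium: 158.4 − 8q = 91 + 6q → q* = 4.8143, p* = 119.8857.
At q = 1.7: demand price = 158.4 − 8·1.7 = 144.8; supply price = 91 + 6·1.7 = 101.2.
Δq = 4.8143 − 1.7 = 3.1143; wedge = 144.8 − 101.2 = 43.6.
The triangle = ½ × 3.1143 × 43.6 = 67.89.

67.89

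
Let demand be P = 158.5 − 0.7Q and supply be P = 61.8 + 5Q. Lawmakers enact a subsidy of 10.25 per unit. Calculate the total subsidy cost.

192.32

Competitive equilibrium: 158.5 − 0.7Q = 61.8 + 5Q → Q* = 16.9649, P* = 146.6246.
The subsidy lowers effective supply by 10.25: P = 51.55 + 5Q.
New quantity: 158.5 − 0.7Q = 51.55 + 5Q → Q' = 18.7632.
Total subsidy cost = 10.25 × 18.7632 = 192.32.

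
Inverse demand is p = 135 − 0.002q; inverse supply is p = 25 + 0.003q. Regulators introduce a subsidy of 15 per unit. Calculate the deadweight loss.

22500

Competitive equilibrium: 135 − 0.002q = 25 + 0.003q → q* = 22000, p* = 91.
The subsidy lowers effective supply by 15: p = 10 + 0.003q.
New quantity: 135 − 0.002q = 10 + 0.003q → q' = 25000.
Overproduction Δq = 25000 − 22000 = 3000; wedge = subsidy = 15.
The triangle = ½ × 3000 × 15 = 22500.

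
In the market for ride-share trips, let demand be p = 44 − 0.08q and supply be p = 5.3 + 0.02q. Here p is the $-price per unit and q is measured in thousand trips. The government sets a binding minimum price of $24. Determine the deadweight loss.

$938.45 thousand

Competitive equilibrium: 44 − 0.08q = 5.3 + 0.02q → q* = 387, p* = 13.04.
At the floor p = 24, quantity demanded = (44 − 24)/0.08 = 250.
Sellers' marginal cost at q' = 250: 5.3 + 0.02·250 = 10.3.
Δq = 387 − 250 = 137; wedge = 24 − 10.3 = 13.7.
Welfare loss = ½ × 137 × 13.7 = $938.45 thousand.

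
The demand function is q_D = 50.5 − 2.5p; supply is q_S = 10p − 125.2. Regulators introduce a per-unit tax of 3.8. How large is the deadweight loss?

In inverse form: demand p = 20.2 − 0.4q, supply p = 12.52 + 0.1q.
Competitive equilibrium: 20.2 − 0.4q = 12.52 + 0.1q → q* = 15.36, p* = 14.056.
With the tax, the buyer price exceeds the seller price by 3.8: (20.2 − 0.4q) − (12.52 + 0.1q) = 3.8 → q' = 7.76.
Δq = 15.36 − 7.76 = 7.6; the wedge equals the tax, 3.8.
Welfare loss = ½ × 7.6 × 3.8 = 14.44.

14.44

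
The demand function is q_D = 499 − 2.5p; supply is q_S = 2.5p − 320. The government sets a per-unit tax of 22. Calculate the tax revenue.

1364

In inverse form: demand p = 199.6 − 0.4q, supply p = 128 + 0.4q.
Competitive equilibrium: 199.6 − 0.4q = 128 + 0.4q → q* = 89.5, p* = 163.8.
With the tax, the buyer price exceeds the seller price by 22: (199.6 − 0.4q) − (128 + 0.4q) = 22 → q' = 62.
Tax revenue = 22 × 62 = 1364.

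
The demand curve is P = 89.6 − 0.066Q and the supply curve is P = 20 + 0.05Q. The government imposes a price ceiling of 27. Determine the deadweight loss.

Competitive equilibrium: 89.6 − 0.066Q = 20 + 0.05Q → Q* = 600, P* = 50.
At the ceiling P = 27, quantity supplied = (27 − 20)/0.05 = 140.
Willingness to pay at Q' = 140: 89.6 − 0.066·140 = 80.36.
ΔQ = 600 − 140 = 460; wedge = 80.36 − 27 = 53.36.
The triangle = ½ × 460 × 53.36 = 12272.80.

12272.80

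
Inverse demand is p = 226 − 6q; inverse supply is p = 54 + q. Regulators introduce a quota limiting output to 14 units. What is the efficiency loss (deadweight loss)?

391.14

Competitive equilibrium: 226 − 6q = 54 + q → q* = 24.5714, p* = 78.5714.
At q = 14: demand price = 226 − 6·14 = 142; supply price = 54 + 1·14 = 68.
Δq = 24.5714 − 14 = 10.5714; wedge = 142 − 68 = 74.
The triangle = ½ × 10.5714 × 74 = 391.14.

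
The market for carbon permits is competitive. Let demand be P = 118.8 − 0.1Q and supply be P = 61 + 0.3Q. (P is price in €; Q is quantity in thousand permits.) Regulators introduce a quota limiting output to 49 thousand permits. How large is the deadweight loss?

€1824.05 thousand

Competitive equilibrium: 118.8 − 0.1Q = 61 + 0.3Q → Q* = 144.5, P* = 104.35.
At Q = 49: demand price = 118.8 − 0.1·49 = 113.9; supply price = 61 + 0.3·49 = 75.7.
ΔQ = 144.5 − 49 = 95.5; wedge = 113.9 − 75.7 = 38.2.
The triangle = ½ × 95.5 × 38.2 = €1824.05 thousand.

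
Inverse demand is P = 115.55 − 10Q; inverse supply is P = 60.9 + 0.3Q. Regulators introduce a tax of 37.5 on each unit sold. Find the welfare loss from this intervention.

Competitive equilibrium: 115.55 − 10Q = 60.9 + 0.3Q → Q* = 5.30583, P* = 62.49175.
With the tax, the buyer price exceeds the seller price by 37.5: (115.55 − 10Q) − (60.9 + 0.3Q) = 37.5 → Q' = 1.66505.
ΔQ = 5.30583 − 1.66505 = 3.64078; the wedge equals the tax, 37.5.
Welfare loss = ½ × 3.64078 × 37.5 = 68.26.

68.26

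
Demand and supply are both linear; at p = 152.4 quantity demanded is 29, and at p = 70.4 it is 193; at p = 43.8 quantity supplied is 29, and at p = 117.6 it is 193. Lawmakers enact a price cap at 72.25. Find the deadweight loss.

Demand slope = (70.4 − 152.4)/(193 − 29) = −0.5, so p = 166.9 − 0.5q.
Supply slope = (117.6 − 43.8)/(193 − 29) = 0.45, so p = 30.75 + 0.45q.
Competitive equilibrium: 166.9 − 0.5q = 30.75 + 0.45q → q* = 143.3158, p* = 95.2421.
At the ceiling p = 72.25, quantity supplied = (72.25 − 30.75)/0.45 = 92.2222.
Willingness to pay at q' = 92.2222: 166.9 − 0.5·92.2222 = 120.7889.
Δq = 143.3158 − 92.2222 = 51.0936; wedge = 120.7889 − 72.25 = 48.5389.
Deadweight loss = ½ × 51.0936 × 48.5389 = 1240.01.

1240.01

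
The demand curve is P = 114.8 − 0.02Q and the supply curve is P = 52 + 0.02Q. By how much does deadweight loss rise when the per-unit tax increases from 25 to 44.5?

16940.625

Competitive equilibrium: 114.8 − 0.02Q = 52 + 0.02Q → Q* = 1570, P* = 83.4.
For a per-unit tax t: ΔQ = t/0.04, so DWL = ½·t·(t/0.04) = t²/0.08.
At t = 25: DWL = 7812.5. At t = 44.5: DWL = 24753.125.
Increase = 24753.125 − 7812.5 = 16940.625.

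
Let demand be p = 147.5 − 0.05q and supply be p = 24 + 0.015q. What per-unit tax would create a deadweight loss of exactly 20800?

52

Competitive equilibrium: 147.5 − 0.05q = 24 + 0.015q → q* = 1900, p* = 52.5.
A tax t gives Δq = t/0.065 and wedge t, so DWL = t²/0.13.
t²/0.13 = 20800 → t² = 2704 → t = 52.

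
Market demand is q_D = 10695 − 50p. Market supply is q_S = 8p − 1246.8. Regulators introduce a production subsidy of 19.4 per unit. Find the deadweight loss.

1297.79

In inverse form: demand p = 213.9 − 0.02q, supply p = 155.85 + 0.125q.
Competitive equilibrium: 213.9 − 0.02q = 155.85 + 0.125q → q* = 400.3448, p* = 205.8931.
The subsidy lowers effective supply by 19.4: p = 136.45 + 0.125q.
New quantity: 213.9 − 0.02q = 136.45 + 0.125q → q' = 534.1379.
Overproduction Δq = 534.1379 − 400.3448 = 133.7931; wedge = subsidy = 19.4.
Deadweight loss = ½ × 133.7931 × 19.4 = 1297.79.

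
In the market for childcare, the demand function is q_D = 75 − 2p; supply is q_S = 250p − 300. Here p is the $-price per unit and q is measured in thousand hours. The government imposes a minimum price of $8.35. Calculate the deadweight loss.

In inverse form: demand p = 37.5 − 0.5q, supply p = 1.2 + 0.004q.
Competitive equilibrium: 37.5 − 0.5q = 1.2 + 0.004q → q* = 72.0238, p* = 1.4881.
At the floor p = 8.35, quantity demanded = (37.5 − 8.35)/0.5 = 58.3.
Sellers' marginal cost at q' = 58.3: 1.2 + 0.004·58.3 = 1.4332.
Δq = 72.0238 − 58.3 = 13.7238; wedge = 8.35 − 1.4332 = 6.9168.
Welfare loss = ½ × 13.7238 × 6.9168 = $47.46 thousand.

$47.46 thousand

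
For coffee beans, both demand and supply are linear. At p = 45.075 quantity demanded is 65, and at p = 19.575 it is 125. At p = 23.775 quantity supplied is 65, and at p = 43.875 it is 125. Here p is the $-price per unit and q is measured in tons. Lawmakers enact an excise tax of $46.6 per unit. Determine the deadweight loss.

Demand slope = (19.575 − 45.075)/(125 − 65) = −0.425, so p = 72.7 − 0.425q.
Supply slope = (43.875 − 23.775)/(125 − 65) = 0.335, so p = 2 + 0.335q.
Competitive equilibrium: 72.7 − 0.425q = 2 + 0.335q → q* = 93.0263, p* = 33.1638.
With the tax, the buyer price exceeds the seller price by 46.6: (72.7 − 0.425q) − (2 + 0.335q) = 46.6 → q' = 31.7105.
Δq = 93.0263 − 31.7105 = 61.3158; the wedge equals the tax, 46.6.
Deadweight loss = ½ × 61.3158 × 46.6 = $1428.66.

$1428.66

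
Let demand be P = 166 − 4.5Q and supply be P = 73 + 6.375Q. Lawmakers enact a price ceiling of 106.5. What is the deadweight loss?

59.10

Competitive equilibrium: 166 − 4.5Q = 73 + 6.375Q → Q* = 8.5517, P* = 127.5172.
At the ceiling P = 106.5, quantity supplied = (106.5 − 73)/6.375 = 5.2549.
Willingness to pay at Q' = 5.2549: 166 − 4.5·5.2549 = 142.353.
ΔQ = 8.5517 − 5.2549 = 3.2968; wedge = 142.353 − 106.5 = 35.853.
DWL = ½ × 3.2968 × 35.853 = 59.10.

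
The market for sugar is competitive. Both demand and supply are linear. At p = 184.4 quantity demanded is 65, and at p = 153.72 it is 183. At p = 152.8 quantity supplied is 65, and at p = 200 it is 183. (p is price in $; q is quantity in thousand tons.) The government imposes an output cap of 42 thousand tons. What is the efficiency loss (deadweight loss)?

Demand slope = (153.72 − 184.4)/(183 − 65) = −0.26, so p = 201.3 − 0.26q.
Supply slope = (200 − 152.8)/(183 − 65) = 0.4, so p = 126.8 + 0.4q.
Competitive equilibrium: 201.3 − 0.26q = 126.8 + 0.4q → q* = 112.87879, p* = 171.95152.
At q = 42: demand price = 201.3 − 0.26·42 = 190.38; supply price = 126.8 + 0.4·42 = 143.6.
Δq = 112.87879 − 42 = 70.87879; wedge = 190.38 − 143.6 = 46.78.
The triangle = ½ × 70.87879 × 46.78 = $1657.85 thousand.

$1657.85 thousand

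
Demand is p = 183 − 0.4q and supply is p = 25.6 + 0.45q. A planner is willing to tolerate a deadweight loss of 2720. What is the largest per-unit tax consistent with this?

Competitive equilibrium: 183 − 0.4q = 25.6 + 0.45q → q* = 185.1765, p* = 108.9294.
A tax t gives Δq = t/0.85 and wedge t, so DWL = t²/1.7.
t²/1.7 = 2720 → t² = 4624 → t = 68.

68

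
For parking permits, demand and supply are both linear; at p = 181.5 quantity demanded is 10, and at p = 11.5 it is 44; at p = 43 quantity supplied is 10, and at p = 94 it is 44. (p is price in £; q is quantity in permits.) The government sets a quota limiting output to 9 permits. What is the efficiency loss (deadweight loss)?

£1617.31

Demand slope = (11.5 − 181.5)/(44 − 10) = −5, so p = 231.5 − 5q.
Supply slope = (94 − 43)/(44 − 10) = 1.5, so p = 28 + 1.5q.
Competitive equilibrium: 231.5 − 5q = 28 + 1.5q → q* = 31.3077, p* = 74.9615.
At q = 9: demand price = 231.5 − 5·9 = 186.5; supply price = 28 + 1.5·9 = 41.5.
Δq = 31.3077 − 9 = 22.3077; wedge = 186.5 − 41.5 = 145.
Deadweight loss = ½ × 22.3077 × 145 = £1617.31.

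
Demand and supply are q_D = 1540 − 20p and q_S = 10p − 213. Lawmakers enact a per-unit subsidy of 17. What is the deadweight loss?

963.33

In inverse form: demand p = 77 − 0.05q, supply p = 21.3 + 0.1q.
Competitive equilibrium: 77 − 0.05q = 21.3 + 0.1q → q* = 371.3333, p* = 58.4333.
The subsidy lowers effective supply by 17: p = 4.3 + 0.1q.
New quantity: 77 − 0.05q = 4.3 + 0.1q → q' = 484.6667.
Overproduction Δq = 484.6667 − 371.3333 = 113.3334; wedge = subsidy = 17.
Deadweight loss = ½ × 113.3334 × 17 = 963.33.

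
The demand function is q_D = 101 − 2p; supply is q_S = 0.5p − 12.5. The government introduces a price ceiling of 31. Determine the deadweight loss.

64.80

In inverse form: demand p = 50.5 − 0.5q, supply p = 25 + 2q.
Competitive equilibrium: 50.5 − 0.5q = 25 + 2q → q* = 10.2, p* = 45.4.
At the ceiling p = 31, quantity supplied = (31 − 25)/2 = 3.
Willingness to pay at q' = 3: 50.5 − 0.5·3 = 49.
Δq = 10.2 − 3 = 7.2; wedge = 49 − 31 = 18.
Deadweight loss = ½ × 7.2 × 18 = 64.80.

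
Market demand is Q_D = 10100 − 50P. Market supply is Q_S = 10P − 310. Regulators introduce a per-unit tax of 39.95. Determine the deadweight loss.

6650.01

In inverse form: demand P = 202 − 0.02Q, supply P = 31 + 0.1Q.
Competitive equilibrium: 202 − 0.02Q = 31 + 0.1Q → Q* = 1425, P* = 173.5.
With the tax, the buyer price exceeds the seller price by 39.95: (202 − 0.02Q) − (31 + 0.1Q) = 39.95 → Q' = 1092.0833.
ΔQ = 1425 − 1092.0833 = 332.9167; the wedge equals the tax, 39.95.
The triangle = ½ × 332.9167 × 39.95 = 6650.01.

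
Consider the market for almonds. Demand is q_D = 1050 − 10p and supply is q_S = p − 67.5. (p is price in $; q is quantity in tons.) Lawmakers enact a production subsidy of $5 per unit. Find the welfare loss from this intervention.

$11.36

In inverse form: demand p = 105 − 0.1q, supply p = 67.5 + q.
Competitive equilibrium: 105 − 0.1q = 67.5 + q → q* = 34.0909, p* = 101.5909.
The subsidy lowers effective supply by 5: p = 62.5 + q.
New quantity: 105 − 0.1q = 62.5 + q → q' = 38.6364.
Overproduction Δq = 38.6364 − 34.0909 = 4.5455; wedge = subsidy = 5.
Welfare loss = ½ × 4.5455 × 5 = $11.36.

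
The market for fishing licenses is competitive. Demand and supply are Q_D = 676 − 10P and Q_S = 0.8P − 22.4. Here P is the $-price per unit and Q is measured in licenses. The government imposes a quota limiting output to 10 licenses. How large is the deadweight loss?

In inverse form: demand P = 67.6 − 0.1Q, supply P = 28 + 1.25Q.
Competitive equilibrium: 67.6 − 0.1Q = 28 + 1.25Q → Q* = 29.3333, P* = 64.6667.
At Q = 10: demand price = 67.6 − 0.1·10 = 66.6; supply price = 28 + 1.25·10 = 40.5.
ΔQ = 29.3333 − 10 = 19.3333; wedge = 66.6 − 40.5 = 26.1.
Deadweight loss = ½ × 19.3333 × 26.1 = $252.30.

$252.30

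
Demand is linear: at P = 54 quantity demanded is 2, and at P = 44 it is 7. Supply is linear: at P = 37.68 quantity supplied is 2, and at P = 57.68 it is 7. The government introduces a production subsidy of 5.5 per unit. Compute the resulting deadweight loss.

2.52

Demand slope = (44 − 54)/(7 − 2) = −2, so P = 58 − 2Q.
Supply slope = (57.68 − 37.68)/(7 − 2) = 4, so P = 29.68 + 4Q.
Competitive equilibrium: 58 − 2Q = 29.68 + 4Q → Q* = 4.72, P* = 48.56.
The subsidy lowers effective supply by 5.5: P = 24.18 + 4Q.
New quantity: 58 − 2Q = 24.18 + 4Q → Q' = 5.6367.
Overproduction ΔQ = 5.6367 − 4.72 = 0.9167; wedge = subsidy = 5.5.
Deadweight loss = ½ × 0.9167 × 5.5 = 2.52.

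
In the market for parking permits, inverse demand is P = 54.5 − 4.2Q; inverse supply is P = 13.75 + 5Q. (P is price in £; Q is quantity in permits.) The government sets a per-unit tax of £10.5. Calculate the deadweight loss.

Competitive equilibrium: 54.5 − 4.2Q = 13.75 + 5Q → Q* = 4.4293, P* = 35.8967.
With the tax, the buyer price exceeds the seller price by 10.5: (54.5 − 4.2Q) − (13.75 + 5Q) = 10.5 → Q' = 3.288.
ΔQ = 4.4293 − 3.288 = 1.1413; the wedge equals the tax, 10.5.
Welfare loss = ½ × 1.1413 × 10.5 = £5.99.

£5.99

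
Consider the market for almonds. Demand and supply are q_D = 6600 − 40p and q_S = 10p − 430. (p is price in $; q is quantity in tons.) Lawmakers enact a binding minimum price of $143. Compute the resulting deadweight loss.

$576

In inverse form: demand p = 165 − 0.025q, supply p = 43 + 0.1q.
Competitive equilibrium: 165 − 0.025q = 43 + 0.1q → q* = 976, p* = 140.6.
At the floor p = 143, quantity demanded = (165 − 143)/0.025 = 880.
Sellers' marginal cost at q' = 880: 43 + 0.1·880 = 131.
Δq = 976 − 880 = 96; wedge = 143 − 131 = 12.
Welfare loss = ½ × 96 × 12 = $576.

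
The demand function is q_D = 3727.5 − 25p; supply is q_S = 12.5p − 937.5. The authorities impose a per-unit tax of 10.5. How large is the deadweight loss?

459.375

In inverse form: demand p = 149.1 − 0.04q, supply p = 75 + 0.08q.
Competitive equilibrium: 149.1 − 0.04q = 75 + 0.08q → q* = 617.5, p* = 124.4.
With the tax, the buyer price exceeds the seller price by 10.5: (149.1 − 0.04q) − (75 + 0.08q) = 10.5 → q' = 530.
Δq = 617.5 − 530 = 87.5; the wedge equals the tax, 10.5.
Deadweight loss = ½ × 87.5 × 10.5 = 459.375.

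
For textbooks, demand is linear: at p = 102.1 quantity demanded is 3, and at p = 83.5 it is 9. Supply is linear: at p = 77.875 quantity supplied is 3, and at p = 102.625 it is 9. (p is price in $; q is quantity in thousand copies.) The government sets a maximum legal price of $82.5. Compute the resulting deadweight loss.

$17.99 thousand

Demand slope = (83.5 − 102.1)/(9 − 3) = −3.1, so p = 111.4 − 3.1q.
Supply slope = (102.625 − 77.875)/(9 − 3) = 4.125, so p = 65.5 + 4.125q.
Competitive equilibrium: 111.4 − 3.1q = 65.5 + 4.125q → q* = 6.3529, p* = 91.7059.
At the ceiling p = 82.5, quantity supplied = (82.5 − 65.5)/4.125 = 4.1212.
Willingness to pay at q' = 4.1212: 111.4 − 3.1·4.1212 = 98.6243.
Δq = 6.3529 − 4.1212 = 2.2317; wedge = 98.6243 − 82.5 = 16.1243.
Deadweight loss = ½ × 2.2317 × 16.1243 = $17.99 thousand.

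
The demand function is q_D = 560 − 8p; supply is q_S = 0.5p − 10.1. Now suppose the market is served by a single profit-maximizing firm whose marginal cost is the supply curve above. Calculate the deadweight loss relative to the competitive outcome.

1.80

In inverse form: demand p = 70 − 0.125q, supply p = 20.2 + 2q.
Competitive equilibrium: 70 − 0.125q = 20.2 + 2q → q* = 23.4353, p* = 67.0706.
Marginal revenue: MR = 70 − 0.25q. Set MR = MC: 70 − 0.25q = 20.2 + 2q → q_m = 22.1333.
Price p_m = 70 − 0.125·22.1333 = 67.2333; MC(q_m) = 20.2 + 2·22.1333 = 64.4666.
Competitive q* = 23.4353, so Δq = 1.302; wedge = 67.2333 − 64.4666 = 2.7667.
Welfare loss = ½ × 1.302 × 2.7667 = 1.80.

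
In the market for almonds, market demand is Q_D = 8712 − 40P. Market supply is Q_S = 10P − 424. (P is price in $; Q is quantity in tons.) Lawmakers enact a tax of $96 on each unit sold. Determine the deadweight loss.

$36864

In inverse form: demand P = 217.8 − 0.025Q, supply P = 42.4 + 0.1Q.
Competitive equilibrium: 217.8 − 0.025Q = 42.4 + 0.1Q → Q* = 1403.2, P* = 182.72.
With the tax, the buyer price exceeds the seller price by 96: (217.8 − 0.025Q) − (42.4 + 0.1Q) = 96 → Q' = 635.2.
ΔQ = 1403.2 − 635.2 = 768; the wedge equals the tax, 96.
Deadweight loss = ½ × 768 × 96 = $36864.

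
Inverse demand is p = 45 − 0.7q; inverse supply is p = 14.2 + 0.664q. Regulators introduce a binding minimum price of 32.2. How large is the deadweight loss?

12.58

Competitive equilibrium: 45 − 0.7q = 14.2 + 0.664q → q* = 22.5806, p* = 29.1935.
At the floor p = 32.2, quantity demanded = (45 − 32.2)/0.7 = 18.2857.
Sellers' marginal cost at q' = 18.2857: 14.2 + 0.664·18.2857 = 26.3417.
Δq = 22.5806 − 18.2857 = 4.2949; wedge = 32.2 − 26.3417 = 5.8583.
The triangle = ½ × 4.2949 × 5.8583 = 12.58.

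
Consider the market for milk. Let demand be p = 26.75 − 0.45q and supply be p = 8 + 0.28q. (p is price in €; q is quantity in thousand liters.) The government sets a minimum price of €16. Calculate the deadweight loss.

€1.18 thousand

Competitive equilibrium: 26.75 − 0.45q = 8 + 0.28q → q* = 25.6849, p* = 15.1918.
At the floor p = 16, quantity demanded = (26.75 − 16)/0.45 = 23.8889.
Sellers' marginal cost at q' = 23.8889: 8 + 0.28·23.8889 = 14.6889.
Δq = 25.6849 − 23.8889 = 1.796; wedge = 16 − 14.6889 = 1.3111.
Deadweight loss = ½ × 1.796 × 1.3111 = €1.18 thousand.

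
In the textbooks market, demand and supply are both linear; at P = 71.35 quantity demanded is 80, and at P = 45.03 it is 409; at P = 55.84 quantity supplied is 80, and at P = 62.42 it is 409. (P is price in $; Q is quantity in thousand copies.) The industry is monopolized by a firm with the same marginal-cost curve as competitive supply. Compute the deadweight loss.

$545.90 thousand

Demand slope = (45.03 − 71.35)/(409 − 80) = −0.08, so P = 77.75 − 0.08Q.
Supply slope = (62.42 − 55.84)/(409 − 80) = 0.02, so P = 54.24 + 0.02Q.
Competitive equilibrium: 77.75 − 0.08Q = 54.24 + 0.02Q → Q* = 235.1, P* = 58.942.
Marginal revenue: MR = 77.75 − 0.16Q. Set MR = MC: 77.75 − 0.16Q = 54.24 + 0.02Q → Q_m = 130.6111.
Price P_m = 77.75 − 0.08·130.6111 = 67.3011; MC(Q_m) = 54.24 + 0.02·130.6111 = 56.8522.
Competitive Q* = 235.1, so ΔQ = 104.4889; wedge = 67.3011 − 56.8522 = 10.4489.
Deadweight loss = ½ × 104.4889 × 10.4489 = $545.90 thousand.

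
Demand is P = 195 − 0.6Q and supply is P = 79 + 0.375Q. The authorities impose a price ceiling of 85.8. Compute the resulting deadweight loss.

4957.34

Competitive equilibrium: 195 − 0.6Q = 79 + 0.375Q → Q* = 118.974359, P* = 123.615385.
At the ceiling P = 85.8, quantity supplied = (85.8 − 79)/0.375 = 18.133333.
Willingness to pay at Q' = 18.133333: 195 − 0.6·18.133333 = 184.12.
ΔQ = 118.974359 − 18.133333 = 100.841026; wedge = 184.12 − 85.8 = 98.32.
Welfare loss = ½ × 100.841026 × 98.32 = 4957.34.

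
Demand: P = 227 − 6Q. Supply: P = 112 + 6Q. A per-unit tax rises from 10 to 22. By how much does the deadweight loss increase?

16

Competitive equilibrium: 227 − 6Q = 112 + 6Q → Q* = 9.5833, P* = 169.5.
For a per-unit tax t: ΔQ = t/12, so DWL = ½·t·(t/12) = t²/24.
At t = 10: DWL = 4.167. At t = 22: DWL = 20.167.
Increase = 20.167 − 4.167 = 16.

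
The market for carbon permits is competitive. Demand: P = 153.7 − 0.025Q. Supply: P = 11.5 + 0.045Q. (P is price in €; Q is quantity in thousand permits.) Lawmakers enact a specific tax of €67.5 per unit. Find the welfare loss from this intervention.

Competitive equilibrium: 153.7 − 0.025Q = 11.5 + 0.045Q → Q* = 2031.4286, P* = 102.9143.
With the tax, the buyer price exceeds the seller price by 67.5: (153.7 − 0.025Q) − (11.5 + 0.045Q) = 67.5 → Q' = 1067.1429.
ΔQ = 2031.4286 − 1067.1429 = 964.2857; the wedge equals the tax, 67.5.
Welfare loss = ½ × 964.2857 × 67.5 = €32544.64 thousand.

€32544.64 thousand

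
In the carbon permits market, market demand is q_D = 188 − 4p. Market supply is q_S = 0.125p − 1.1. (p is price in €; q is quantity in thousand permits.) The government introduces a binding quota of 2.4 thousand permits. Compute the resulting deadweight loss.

€20.52 thousand

In inverse form: demand p = 47 − 0.25q, supply p = 8.8 + 8q.
Competitive equilibrium: 47 − 0.25q = 8.8 + 8q → q* = 4.6303, p* = 45.8424.
At q = 2.4: demand price = 47 − 0.25·2.4 = 46.4; supply price = 8.8 + 8·2.4 = 28.
Δq = 4.6303 − 2.4 = 2.2303; wedge = 46.4 − 28 = 18.4.
DWL = ½ × 2.2303 × 18.4 = €20.52 thousand.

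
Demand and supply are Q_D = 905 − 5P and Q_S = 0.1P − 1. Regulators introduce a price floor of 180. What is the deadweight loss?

705.88

In inverse form: demand P = 181 − 0.2Q, supply P = 10 + 10Q.
Competitive equilibrium: 181 − 0.2Q = 10 + 10Q → Q* = 16.7647, P* = 177.6471.
At the floor P = 180, quantity demanded = (181 − 180)/0.2 = 5.
Sellers' marginal cost at Q' = 5: 10 + 10·5 = 60.
ΔQ = 16.7647 − 5 = 11.7647; wedge = 180 − 60 = 120.
DWL = ½ × 11.7647 × 120 = 705.88.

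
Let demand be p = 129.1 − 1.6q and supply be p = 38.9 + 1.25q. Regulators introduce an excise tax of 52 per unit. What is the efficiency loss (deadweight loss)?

474.39

Competitive equilibrium: 129.1 − 1.6q = 38.9 + 1.25q → q* = 31.6491, p* = 78.4614.
With the tax, the buyer price exceeds the seller price by 52: (129.1 − 1.6q) − (38.9 + 1.25q) = 52 → q' = 13.4035.
Δq = 31.6491 − 13.4035 = 18.2456; the wedge equals the tax, 52.
The triangle = ½ × 18.2456 × 52 = 474.39.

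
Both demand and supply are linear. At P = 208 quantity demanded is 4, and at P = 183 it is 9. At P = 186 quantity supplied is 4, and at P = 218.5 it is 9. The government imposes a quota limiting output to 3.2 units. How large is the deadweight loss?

Demand slope = (183 − 208)/(9 − 4) = −5, so P = 228 − 5Q.
Supply slope = (218.5 − 186)/(9 − 4) = 6.5, so P = 160 + 6.5Q.
Competitive equilibrium: 228 − 5Q = 160 + 6.5Q → Q* = 5.913, P* = 198.4348.
At Q = 3.2: demand price = 228 − 5·3.2 = 212; supply price = 160 + 6.5·3.2 = 180.8.
ΔQ = 5.913 − 3.2 = 2.713; wedge = 212 − 180.8 = 31.2.
The triangle = ½ × 2.713 × 31.2 = 42.32.

42.32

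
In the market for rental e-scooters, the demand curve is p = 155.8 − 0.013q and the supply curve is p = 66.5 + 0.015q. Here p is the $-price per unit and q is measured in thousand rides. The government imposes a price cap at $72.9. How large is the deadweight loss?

$106848.90 thousand

Competitive equilibrium: 155.8 − 0.013q = 66.5 + 0.015q → q* = 3189.285714, p* = 114.339286.
At the ceiling p = 72.9, quantity supplied = (72.9 − 66.5)/0.015 = 426.666667.
Willingness to pay at q' = 426.666667: 155.8 − 0.013·426.666667 = 150.253333.
Δq = 3189.285714 − 426.666667 = 2762.619047; wedge = 150.253333 − 72.9 = 77.353333.
DWL = ½ × 2762.619047 × 77.353333 = $106848.90 thousand.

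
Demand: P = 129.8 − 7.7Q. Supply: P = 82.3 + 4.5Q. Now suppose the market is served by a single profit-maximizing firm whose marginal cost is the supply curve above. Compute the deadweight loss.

Competitive equilibrium: 129.8 − 7.7Q = 82.3 + 4.5Q → Q* = 3.8934, P* = 99.8205.
Marginal revenue: MR = 129.8 − 15.4Q. Set MR = MC: 129.8 − 15.4Q = 82.3 + 4.5Q → Q_m = 2.3869.
Price P_m = 129.8 − 7.7·2.3869 = 111.4209; MC(Q_m) = 82.3 + 4.5·2.3869 = 93.0411.
Competitive Q* = 3.8934, so ΔQ = 1.5065; wedge = 111.4209 − 93.0411 = 18.3798.
Welfare loss = ½ × 1.5065 × 18.3798 = 13.84.

13.84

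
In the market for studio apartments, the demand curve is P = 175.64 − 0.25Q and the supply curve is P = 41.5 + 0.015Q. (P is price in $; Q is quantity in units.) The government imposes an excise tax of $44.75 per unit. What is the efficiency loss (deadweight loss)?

Competitive equilibrium: 175.64 − 0.25Q = 41.5 + 0.015Q → Q* = 506.1887, P* = 49.0928.
With the tax, the buyer price exceeds the seller price by 44.75: (175.64 − 0.25Q) − (41.5 + 0.015Q) = 44.75 → Q' = 337.3208.
ΔQ = 506.1887 − 337.3208 = 168.8679; the wedge equals the tax, 44.75.
Welfare loss = ½ × 168.8679 × 44.75 = $3778.42.

$3778.42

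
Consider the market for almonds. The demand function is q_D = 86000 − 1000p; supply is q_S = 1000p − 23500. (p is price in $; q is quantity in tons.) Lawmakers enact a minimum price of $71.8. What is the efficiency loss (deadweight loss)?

In inverse form: demand p = 86 − 0.001q, supply p = 23.5 + 0.001q.
Competitive equilibrium: 86 − 0.001q = 23.5 + 0.001q → q* = 31250, p* = 54.75.
At the floor p = 71.8, quantity demanded = (86 − 71.8)/0.001 = 14200.
Sellers' marginal cost at q' = 14200: 23.5 + 0.001·14200 = 37.7.
Δq = 31250 − 14200 = 17050; wedge = 71.8 − 37.7 = 34.1.
Deadweight loss = ½ × 17050 × 34.1 = $290702.50.

$290702.50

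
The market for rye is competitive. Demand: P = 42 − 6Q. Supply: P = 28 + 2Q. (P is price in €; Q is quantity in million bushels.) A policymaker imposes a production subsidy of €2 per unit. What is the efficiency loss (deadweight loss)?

€0.25 million

Competitive equilibrium: 42 − 6Q = 28 + 2Q → Q* = 1.75, P* = 31.5.
The subsidy lowers effective supply by 2: P = 26 + 2Q.
New quantity: 42 − 6Q = 26 + 2Q → Q' = 2.
Overproduction ΔQ = 2 − 1.75 = 0.25; wedge = subsidy = 2.
Deadweight loss = ½ × 0.25 × 2 = €0.25 million.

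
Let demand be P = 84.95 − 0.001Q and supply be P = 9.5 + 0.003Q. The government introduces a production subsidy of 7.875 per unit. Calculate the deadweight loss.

Competitive equilibrium: 84.95 − 0.001Q = 9.5 + 0.003Q → Q* = 18862.5, P* = 66.0875.
The subsidy lowers effective supply by 7.875: P = 1.625 + 0.003Q.
New quantity: 84.95 − 0.001Q = 1.625 + 0.003Q → Q' = 20831.25.
Overproduction ΔQ = 20831.25 − 18862.5 = 1968.75; wedge = subsidy = 7.875.
The triangle = ½ × 1968.75 × 7.875 = 7751.95.

7751.95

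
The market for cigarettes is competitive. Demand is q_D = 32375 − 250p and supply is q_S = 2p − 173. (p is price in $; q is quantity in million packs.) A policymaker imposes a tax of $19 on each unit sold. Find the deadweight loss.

$358.13 million

In inverse form: demand p = 129.5 − 0.004q, supply p = 86.5 + 0.5q.
Competitive equilibrium: 129.5 − 0.004q = 86.5 + 0.5q → q* = 85.31746, p* = 129.15873.
With the tax, the buyer price exceeds the seller price by 19: (129.5 − 0.004q) − (86.5 + 0.5q) = 19 → q' = 47.61905.
Δq = 85.31746 − 47.61905 = 37.69841; the wedge equals the tax, 19.
Welfare loss = ½ × 37.69841 × 19 = $358.13 million.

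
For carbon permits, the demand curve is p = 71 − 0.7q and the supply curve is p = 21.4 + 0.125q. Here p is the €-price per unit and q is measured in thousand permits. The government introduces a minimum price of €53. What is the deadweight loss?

Competitive equilibrium: 71 − 0.7q = 21.4 + 0.125q → q* = 60.1212, p* = 28.9152.
At the floor p = 53, quantity demanded = (71 − 53)/0.7 = 25.7143.
Sellers' marginal cost at q' = 25.7143: 21.4 + 0.125·25.7143 = 24.6143.
Δq = 60.1212 − 25.7143 = 34.4069; wedge = 53 − 24.6143 = 28.3857.
DWL = ½ × 34.4069 × 28.3857 = €488.33 thousand.

€488.33 thousand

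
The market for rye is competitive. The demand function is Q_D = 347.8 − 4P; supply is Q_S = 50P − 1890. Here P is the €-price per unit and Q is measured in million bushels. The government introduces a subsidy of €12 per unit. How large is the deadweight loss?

€266.67 million

In inverse form: demand P = 86.95 − 0.25Q, supply P = 37.8 + 0.02Q.
Competitive equilibrium: 86.95 − 0.25Q = 37.8 + 0.02Q → Q* = 182.037, P* = 41.4407.
The subsidy lowers effective supply by 12: P = 25.8 + 0.02Q.
New quantity: 86.95 − 0.25Q = 25.8 + 0.02Q → Q' = 226.4815.
Overproduction ΔQ = 226.4815 − 182.037 = 44.4445; wedge = subsidy = 12.
Welfare loss = ½ × 44.4445 × 12 = €266.67 million.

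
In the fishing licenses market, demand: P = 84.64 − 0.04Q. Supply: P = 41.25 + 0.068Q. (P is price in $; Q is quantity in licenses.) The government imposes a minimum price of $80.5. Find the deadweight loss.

Competitive equilibrium: 84.64 − 0.04Q = 41.25 + 0.068Q → Q* = 401.7593, P* = 68.5696.
At the floor P = 80.5, quantity demanded = (84.64 − 80.5)/0.04 = 103.5.
Sellers' marginal cost at Q' = 103.5: 41.25 + 0.068·103.5 = 48.288.
ΔQ = 401.7593 − 103.5 = 298.2593; wedge = 80.5 − 48.288 = 32.212.
The triangle = ½ × 298.2593 × 32.212 = $4803.76.

$4803.76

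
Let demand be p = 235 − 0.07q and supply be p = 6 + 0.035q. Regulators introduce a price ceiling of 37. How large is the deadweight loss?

Competitive equilibrium: 235 − 0.07q = 6 + 0.035q → q* = 2180.9524, p* = 82.3333.
At the ceiling p = 37, quantity supplied = (37 − 6)/0.035 = 885.7143.
Willingness to pay at q' = 885.7143: 235 − 0.07·885.7143 = 173.
Δq = 2180.9524 − 885.7143 = 1295.2381; wedge = 173 − 37 = 136.
The triangle = ½ × 1295.2381 × 136 = 88076.19.

88076.19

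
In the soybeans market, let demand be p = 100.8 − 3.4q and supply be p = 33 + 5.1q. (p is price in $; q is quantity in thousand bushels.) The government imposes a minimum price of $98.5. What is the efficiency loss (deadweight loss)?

$226.48 thousand

Competitive equilibrium: 100.8 − 3.4q = 33 + 5.1q → q* = 7.9765, p* = 73.68.
At the floor p = 98.5, quantity demanded = (100.8 − 98.5)/3.4 = 0.6765.
Sellers' marginal cost at q' = 0.6765: 33 + 5.1·0.6765 = 36.4502.
Δq = 7.9765 − 0.6765 = 7.3; wedge = 98.5 − 36.4502 = 62.0498.
The triangle = ½ × 7.3 × 62.0498 = $226.48 thousand.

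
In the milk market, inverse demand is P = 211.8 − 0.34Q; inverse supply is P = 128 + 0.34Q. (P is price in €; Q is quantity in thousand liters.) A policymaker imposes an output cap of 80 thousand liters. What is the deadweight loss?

€635.56 thousand

Competitive equilibrium: 211.8 − 0.34Q = 128 + 0.34Q → Q* = 123.2353, P* = 169.9.
At Q = 80: demand price = 211.8 − 0.34·80 = 184.6; supply price = 128 + 0.34·80 = 155.2.
ΔQ = 123.2353 − 80 = 43.2353; wedge = 184.6 − 155.2 = 29.4.
DWL = ½ × 43.2353 × 29.4 = €635.56 thousand.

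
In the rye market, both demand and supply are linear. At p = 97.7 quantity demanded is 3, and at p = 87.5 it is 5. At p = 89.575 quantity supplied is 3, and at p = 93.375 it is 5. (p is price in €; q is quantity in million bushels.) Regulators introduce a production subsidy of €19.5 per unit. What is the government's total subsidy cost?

€135.46 million

Demand slope = (87.5 − 97.7)/(5 − 3) = −5.1, so p = 113 − 5.1q.
Supply slope = (93.375 − 89.575)/(5 − 3) = 1.9, so p = 83.875 + 1.9q.
Competitive equilibrium: 113 − 5.1q = 83.875 + 1.9q → q* = 4.16071, p* = 91.78036.
The subsidy lowers effective supply by 19.5: p = 64.375 + 1.9q.
New quantity: 113 − 5.1q = 64.375 + 1.9q → q' = 6.94643.
Total subsidy cost = 19.5 × 6.94643 = €135.46 million.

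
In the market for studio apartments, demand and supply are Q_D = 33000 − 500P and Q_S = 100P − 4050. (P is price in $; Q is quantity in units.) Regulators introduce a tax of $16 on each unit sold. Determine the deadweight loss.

In inverse form: demand P = 66 − 0.002Q, supply P = 40.5 + 0.01Q.
Competitive equilibrium: 66 − 0.002Q = 40.5 + 0.01Q → Q* = 2125, P* = 61.75.
With the tax, the buyer price exceeds the seller price by 16: (66 − 0.002Q) − (40.5 + 0.01Q) = 16 → Q' = 791.6667.
ΔQ = 2125 − 791.6667 = 1333.3333; the wedge equals the tax, 16.
Welfare loss = ½ × 1333.3333 × 16 = $10666.67.

$10666.67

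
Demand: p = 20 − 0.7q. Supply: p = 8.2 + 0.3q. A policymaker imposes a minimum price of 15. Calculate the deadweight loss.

10.84

Competitive equilibrium: 20 − 0.7q = 8.2 + 0.3q → q* = 11.8, p* = 11.74.
At the floor p = 15, quantity demanded = (20 − 15)/0.7 = 7.1429.
Sellers' marginal cost at q' = 7.1429: 8.2 + 0.3·7.1429 = 10.3429.
Δq = 11.8 − 7.1429 = 4.6571; wedge = 15 − 10.3429 = 4.6571.
The triangle = ½ × 4.6571 × 4.6571 = 10.84.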